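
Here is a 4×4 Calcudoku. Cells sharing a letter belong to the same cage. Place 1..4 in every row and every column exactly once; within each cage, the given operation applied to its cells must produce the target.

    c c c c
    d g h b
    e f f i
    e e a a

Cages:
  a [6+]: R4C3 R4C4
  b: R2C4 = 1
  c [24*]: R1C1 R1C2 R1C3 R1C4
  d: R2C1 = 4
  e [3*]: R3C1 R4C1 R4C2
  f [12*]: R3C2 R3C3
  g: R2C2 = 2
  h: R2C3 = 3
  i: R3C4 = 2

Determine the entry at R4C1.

Cage d is given; hence R2C1 = 4.
Cage g is a single given cell, so R2C2 = 2.
Cage h is given, leaving R2C3 = 3.
Cage b is given, which forces R2C4 = 1.
Cage e needs product 3, which forces R3C1 = 1.
3 is placed in column 3, leaving R3C3 = 4.
I is a freebie, leaving R3C4 = 2.
Cage e needs product 3, so R4C1 = 3.
Cage e needs product 3; hence R4C2 = 1.
Column 3 already has 4, so R4C3 = 2.
Column 4 now contains 2, leaving R4C4 = 4.
3 is placed in column 1, leaving R1C1 = 2.
Cage c has product 24, so R1C2 = 4.
Column 3 already has 2; hence R1C3 = 1.
Column 4 now contains 4; hence R1C4 = 3.
Row 3 now contains 4, which forces R3C2 = 3.
Filled in: 2 4 1 3 / 4 2 3 1 / 1 3 4 2 / 3 1 2 4.

3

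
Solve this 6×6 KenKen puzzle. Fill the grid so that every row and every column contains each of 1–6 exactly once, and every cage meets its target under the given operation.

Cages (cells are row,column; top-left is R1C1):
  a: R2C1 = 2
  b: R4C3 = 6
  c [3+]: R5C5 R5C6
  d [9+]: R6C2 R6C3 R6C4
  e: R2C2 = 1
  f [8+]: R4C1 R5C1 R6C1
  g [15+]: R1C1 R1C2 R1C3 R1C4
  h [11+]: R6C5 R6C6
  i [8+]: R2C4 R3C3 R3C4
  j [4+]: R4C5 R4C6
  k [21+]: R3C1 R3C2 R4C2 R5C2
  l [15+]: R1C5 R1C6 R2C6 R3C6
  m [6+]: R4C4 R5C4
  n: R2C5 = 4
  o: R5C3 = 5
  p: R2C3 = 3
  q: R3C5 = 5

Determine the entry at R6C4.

Cage a is a single given cell, so R2C1 = 2.
Cage e is given, which forces R2C2 = 1.
Cage p is given; hence R2C3 = 3.
N is a freebie, leaving R2C5 = 4.
Cage k has sum 21, leaving R3C1 = 6.
Cage q is given; hence R3C5 = 5.
B is a freebie; hence R4C3 = 6.
O is a freebie; hence R5C3 = 5.
Column 5 now contains 5, leaving R6C5 = 6.
6 is placed in row 6, leaving R6C6 = 5.
4 is placed in row 2, which forces R2C4 = 5.
5 is placed in column 6, leaving R2C6 = 6.
Row 3 now contains 5; hence R3C2 = 4.
Cage k needs sum 21, leaving R4C2 = 5.
Cage k needs sum 21, which forces R5C2 = 6.
Cage g needs sum 15, leaving R1C4 = 6.
The 4 cells of cage l must have sum 15; hence R1C6 = 4.
Cage g needs sum 15, which forces R1C1 = 5.
Cage g has sum 15; hence R1C2 = 3.
The 4 cells of cage g must have sum 15, leaving R1C3 = 1.
Row 1 already has 3, which forces R1C5 = 2.
1 is placed in column 3, so R3C3 = 2.
2 is placed in row 3, leaving R3C4 = 1.
2 is placed in row 3, so R3C6 = 3.
Column 6 already has 3, leaving R4C6 = 1.
Column 5 now contains 2, leaving R5C5 = 1.
Column 6 already has 1; hence R5C6 = 2.
3 is placed in column 2, which forces R6C2 = 2.
Column 3 now contains 2; hence R6C3 = 4.
Row 6 now contains 4; hence R6C4 = 3.
The two cells of cage m must have sum 6, so R4C4 = 2.
1 is placed in row 4; hence R4C5 = 3.
Row 5 already has 2, so R5C4 = 4.
Row 6 now contains 3; hence R6C1 = 1.
Row 4 already has 3; hence R4C1 = 4.
4 is placed in row 5, leaving R5C1 = 3.
Filled in: 5 3 1 6 2 4 / 2 1 3 5 4 6 / 6 4 2 1 5 3 / 4 5 6 2 3 1 / 3 6 5 4 1 2 / 1 2 4 3 6 5.

3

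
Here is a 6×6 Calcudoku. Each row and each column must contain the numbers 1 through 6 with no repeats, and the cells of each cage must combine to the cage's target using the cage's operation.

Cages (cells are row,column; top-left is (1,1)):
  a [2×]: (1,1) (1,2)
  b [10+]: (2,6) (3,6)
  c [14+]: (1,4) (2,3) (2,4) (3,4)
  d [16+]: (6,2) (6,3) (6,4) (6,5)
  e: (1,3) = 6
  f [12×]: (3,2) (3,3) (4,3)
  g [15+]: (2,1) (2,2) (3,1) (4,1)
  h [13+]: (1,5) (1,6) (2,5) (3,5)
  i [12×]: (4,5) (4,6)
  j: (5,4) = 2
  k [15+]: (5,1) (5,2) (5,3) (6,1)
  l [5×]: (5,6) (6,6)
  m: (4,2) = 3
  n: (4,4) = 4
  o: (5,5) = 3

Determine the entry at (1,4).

Cage e is given, so (1,3) = 6.
M is a freebie, which forces (4,2) = 3.
N is a freebie, which forces (4,4) = 4.
Cage j is given, so (5,4) = 2.
Cage o is given, leaving (5,5) = 3.
The only place for 5 in row 4 is (4,1).
The only place for 1 in row 4 is (4,3).
In row 5, 4 can only go at (5,3), so (5,3) = 4.
Cage k needs sum 15, which forces (6,1) = 4.
The only place for 5 in row 5 is (5,6).
Column 6 already has 5; hence (6,6) = 1.
In column 2, 4 can only go at (3,2), so (3,2) = 4.
Cage b's pair has sum 10, leaving (2,6) = 4.
Cage f has product 12; hence (3,3) = 3.
4 is placed in row 3, so (3,6) = 6.
Column 6 now contains 6, leaving (4,6) = 2.
The 4 cells of cage h must have sum 13, which forces (1,5) = 4.
2 is placed in column 6; hence (1,6) = 3.
Row 4 now contains 2, so (4,5) = 6.
Cage d needs sum 16, leaving (6,4) = 3.
Cage c needs sum 14; hence (2,3) = 2.
Cage c needs sum 14, which forces (2,4) = 6.
Cage d needs sum 16; hence (6,2) = 6.
Column 3 already has 2, which forces (6,3) = 5.
5 is placed in row 6, so (6,5) = 2.
Row 2 now contains 6, leaving (2,1) = 3.
Row 2 now contains 6, leaving (2,2) = 5.
Row 2 already has 5, leaving (2,5) = 1.
Cage g has sum 15; hence (3,1) = 2.
Column 5 already has 1, which forces (3,5) = 5.
Cage k has sum 15, which forces (5,1) = 6.
Column 2 already has 6; hence (5,2) = 1.
2 is placed in column 1; hence (1,1) = 1.
1 is placed in column 2; hence (1,2) = 2.
Cage c has sum 14, leaving (1,4) = 5.
Row 3 now contains 5, so (3,4) = 1.
Completed grid: 1 2 6 5 4 3 / 3 5 2 6 1 4 / 2 4 3 1 5 6 / 5 3 1 4 6 2 / 6 1 4 2 3 5 / 4 6 5 3 2 1.

5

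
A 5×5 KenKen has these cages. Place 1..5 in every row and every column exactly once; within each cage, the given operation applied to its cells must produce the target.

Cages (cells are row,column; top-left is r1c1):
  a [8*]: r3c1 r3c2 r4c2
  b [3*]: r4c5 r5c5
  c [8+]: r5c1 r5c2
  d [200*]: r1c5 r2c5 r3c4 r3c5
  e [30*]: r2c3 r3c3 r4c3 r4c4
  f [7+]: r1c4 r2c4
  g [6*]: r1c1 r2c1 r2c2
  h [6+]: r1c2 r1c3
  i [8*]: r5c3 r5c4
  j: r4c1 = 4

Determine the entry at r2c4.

The 4 cells of cage d must have product 200, which forces r3c4 = 5.
J is a freebie, so r4c1 = 4.
The 3 cells of cage a must have product 8, leaving r3c2 = 4.
4 is placed in row 3, which forces r3c5 = 2.
Row 3 now contains 2, so r3c1 = 1.
Row 3 already has 1, leaving r3c3 = 3.
The 3 cells of cage a must have product 8; hence r4c2 = 2.
Cage g has product 6, which forces r2c2 = 1.
The 4 cells of cage e must have product 30; hence r2c3 = 2.
Cage e has product 30, which forces r4c3 = 5.
Cage e has product 30, so r4c4 = 1.
1 is placed in row 4, leaving r4c5 = 3.
Column 3 now contains 2, so r5c3 = 4.
4 is placed in row 5; hence r5c4 = 2.
3 is placed in column 5, leaving r5c5 = 1.
The 3 cells of cage g must have product 6; hence r1c1 = 2.
1 is placed in column 2, so r1c2 = 5.
5 is placed in column 3, which forces r1c3 = 1.
5 is placed in row 1; hence r1c5 = 4.
2 is placed in row 2, so r2c1 = 3.
Row 2 already has 3, so r2c4 = 4.
Column 5 already has 4, which forces r2c5 = 5.
3 is placed in column 1, leaving r5c1 = 5.
5 is placed in column 2; hence r5c2 = 3.
Row 1 now contains 4; hence r1c4 = 3.
Completed grid: 2 5 1 3 4 / 3 1 2 4 5 / 1 4 3 5 2 / 4 2 5 1 3 / 5 3 4 2 1.

4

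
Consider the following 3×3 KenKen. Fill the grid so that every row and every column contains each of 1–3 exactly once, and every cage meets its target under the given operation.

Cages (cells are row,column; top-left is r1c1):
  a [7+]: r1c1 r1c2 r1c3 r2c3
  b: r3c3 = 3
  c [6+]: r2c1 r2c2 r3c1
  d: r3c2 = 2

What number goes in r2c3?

The 4 cells of cage a must have sum 7; hence r2c3 = 1.
D is a freebie; hence r3c2 = 2.
Cage b is a single given cell, so r3c3 = 3.
Column 3 now contains 3, so r1c3 = 2.
The 3 cells of cage c must have sum 6, which forces r2c1 = 2.
Column 2 now contains 2, which forces r2c2 = 3.
Row 3 already has 3, leaving r3c1 = 1.
Column 1 already has 1, so r1c1 = 3.
Column 2 already has 3, which forces r1c2 = 1.
The full grid is 3 1 2 / 2 3 1 / 1 2 3.

1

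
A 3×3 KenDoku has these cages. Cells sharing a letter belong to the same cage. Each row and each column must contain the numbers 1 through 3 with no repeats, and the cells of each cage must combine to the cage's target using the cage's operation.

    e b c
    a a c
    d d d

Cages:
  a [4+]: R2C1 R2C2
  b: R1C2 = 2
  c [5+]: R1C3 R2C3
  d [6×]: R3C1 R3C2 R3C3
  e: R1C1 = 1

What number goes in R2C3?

2

Cage e is given, leaving R1C1 = 1.
Cage b is given, which forces R1C2 = 2.
Row 1 already has 2, which forces R1C3 = 3.
1 is placed in column 1, so R2C1 = 3.
Row 2 already has 3, leaving R2C2 = 1.
Column 3 already has 3, which forces R2C3 = 2.
Column 1 already has 3, leaving R3C1 = 2.
1 is placed in column 2; hence R3C2 = 3.
2 is placed in column 3, so R3C3 = 1.
The full grid is 1 2 3 / 3 1 2 / 2 3 1.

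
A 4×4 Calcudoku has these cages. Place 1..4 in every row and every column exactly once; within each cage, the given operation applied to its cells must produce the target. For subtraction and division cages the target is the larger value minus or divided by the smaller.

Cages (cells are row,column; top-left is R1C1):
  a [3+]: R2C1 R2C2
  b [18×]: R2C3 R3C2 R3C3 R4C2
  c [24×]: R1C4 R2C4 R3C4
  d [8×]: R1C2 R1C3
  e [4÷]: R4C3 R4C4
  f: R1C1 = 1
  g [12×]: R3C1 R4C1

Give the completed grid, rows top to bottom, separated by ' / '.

1 4 2 3 / 2 1 3 4 / 4 3 1 2 / 3 2 4 1

Cage f is a single given cell, leaving R1C1 = 1.
Column 1 already has 1, so R2C1 = 2.
2 is placed in row 2; hence R2C2 = 1.
1 is placed in row 2, so R2C3 = 3.
3 is placed in row 2; hence R2C4 = 4.
Column 4 now contains 4, which forces R4C4 = 1.
Cage b needs product 18, leaving R3C3 = 1.
Row 4 already has 1, so R4C3 = 4.
The two cells of cage d must have product 8, leaving R1C2 = 4.
Column 3 now contains 4, so R1C3 = 2.
Row 1 now contains 2, leaving R1C4 = 3.
Cage g's pair has product 12, so R3C1 = 4.
Column 4 now contains 3, leaving R3C4 = 2.
Row 4 already has 4; hence R4C1 = 3.
Row 4 already has 3, so R4C2 = 2.
Row 3 already has 2, which forces R3C2 = 3.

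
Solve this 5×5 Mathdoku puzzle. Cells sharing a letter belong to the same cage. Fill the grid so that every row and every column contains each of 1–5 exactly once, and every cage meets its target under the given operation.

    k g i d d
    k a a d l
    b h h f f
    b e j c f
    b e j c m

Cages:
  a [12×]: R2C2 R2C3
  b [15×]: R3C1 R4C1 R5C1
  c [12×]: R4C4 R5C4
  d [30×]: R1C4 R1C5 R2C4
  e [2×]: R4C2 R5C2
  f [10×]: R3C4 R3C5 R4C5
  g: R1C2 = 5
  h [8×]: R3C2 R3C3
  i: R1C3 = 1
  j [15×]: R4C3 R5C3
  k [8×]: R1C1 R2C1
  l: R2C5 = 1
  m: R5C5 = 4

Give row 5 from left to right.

Cage g is a single given cell, so R1C2 = 5.
I is a freebie, leaving R1C3 = 1.
Cage l is a single given cell, leaving R2C5 = 1.
Cage m is a single given cell, leaving R5C5 = 4.
The 3 cells of cage d must have product 30, which forces R2C4 = 5.
Cage f has product 10, leaving R3C4 = 1.
Cage c needs two cells with product 12, so R4C4 = 4.
Row 5 now contains 4; hence R5C4 = 3.
3 is placed in column 4, leaving R1C4 = 2.
Cage d needs product 30; hence R1C5 = 3.
The two cells of cage j must have product 15, so R4C3 = 3.
3 is placed in row 5; hence R5C3 = 5.
Row 1 now contains 2, so R1C1 = 4.
Cage k's pair has product 8; hence R2C1 = 2.
The two cells of cage a must have product 12, which forces R2C2 = 3.
Column 3 now contains 3, which forces R2C3 = 4.
Cage b has product 15, which forces R3C1 = 3.
4 is placed in column 3; hence R3C3 = 2.
Row 3 already has 2; hence R3C5 = 5.
Cage b needs product 15, leaving R4C1 = 5.
Column 5 already has 5, leaving R4C5 = 2.
Row 5 already has 5, so R5C1 = 1.
Row 5 already has 1, which forces R5C2 = 2.
Row 3 already has 2, so R3C2 = 4.
2 is placed in row 4, which forces R4C2 = 1.
The full grid is 4 5 1 2 3 / 2 3 4 5 1 / 3 4 2 1 5 / 5 1 3 4 2 / 1 2 5 3 4.

1 2 5 3 4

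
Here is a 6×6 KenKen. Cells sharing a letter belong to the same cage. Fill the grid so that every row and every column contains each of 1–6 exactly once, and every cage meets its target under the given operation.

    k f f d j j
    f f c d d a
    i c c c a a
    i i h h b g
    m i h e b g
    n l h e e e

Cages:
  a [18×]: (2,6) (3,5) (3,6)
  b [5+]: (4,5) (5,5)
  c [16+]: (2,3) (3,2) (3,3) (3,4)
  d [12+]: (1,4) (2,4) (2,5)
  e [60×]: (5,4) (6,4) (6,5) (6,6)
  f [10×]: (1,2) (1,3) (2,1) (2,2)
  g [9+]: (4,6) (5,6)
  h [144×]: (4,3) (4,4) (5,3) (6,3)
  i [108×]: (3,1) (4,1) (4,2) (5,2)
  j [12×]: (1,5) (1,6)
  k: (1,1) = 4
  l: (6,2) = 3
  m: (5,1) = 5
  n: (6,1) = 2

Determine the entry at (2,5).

5

Cage k is a single given cell, leaving (1,1) = 4.
Cage m is given, leaving (5,1) = 5.
Cage n is a single given cell; hence (6,1) = 2.
L is a freebie, so (6,2) = 3.
Column 1 already has 2, so (2,1) = 1.
In row 1, 3 can only go at (1,4), so (1,4) = 3.
Column 4 already has 3, leaving (5,4) = 2.
Row 4 needs a 5, and only (4,6) is open for it.
Cage g needs two cells with sum 9, so (5,6) = 4.
The only place for 3 in row 4 is (4,1).
Column 1 already has 3, leaving (3,1) = 6.
In row 2, 2 can only go at (2,2), so (2,2) = 2.
In row 6, 4 can only go at (6,3), so (6,3) = 4.
The 4 cells of cage h must have product 144, leaving (4,4) = 6.
6 is placed in row 4, leaving (4,2) = 1.
1 is placed in row 4, leaving (4,3) = 2.
Row 4 now contains 2, which forces (4,5) = 4.
Cage i has product 108, leaving (5,2) = 6.
Row 5 now contains 6, which forces (5,3) = 3.
Row 5 already has 3, so (5,5) = 1.
1 is placed in column 2, which forces (1,2) = 5.
Cage f needs product 10, leaving (1,3) = 1.
The 4 cells of cage c must have sum 16, leaving (2,3) = 6.
The 3 cells of cage d must have sum 12, so (2,4) = 4.
Column 5 already has 4, so (2,5) = 5.
6 is placed in row 2, which forces (2,6) = 3.
5 is placed in column 2; hence (3,2) = 4.
Column 3 now contains 1, which forces (3,3) = 5.
Row 3 now contains 5; hence (3,4) = 1.
Column 5 already has 1, which forces (3,5) = 3.
1 is placed in row 3, so (3,6) = 2.
Column 4 now contains 1, which forces (6,4) = 5.
5 is placed in column 5, so (6,5) = 6.
Row 6 already has 6, so (6,6) = 1.
6 is placed in column 5, leaving (1,5) = 2.
Column 6 already has 2, leaving (1,6) = 6.
Filled in: 4 5 1 3 2 6 / 1 2 6 4 5 3 / 6 4 5 1 3 2 / 3 1 2 6 4 5 / 5 6 3 2 1 4 / 2 3 4 5 6 1.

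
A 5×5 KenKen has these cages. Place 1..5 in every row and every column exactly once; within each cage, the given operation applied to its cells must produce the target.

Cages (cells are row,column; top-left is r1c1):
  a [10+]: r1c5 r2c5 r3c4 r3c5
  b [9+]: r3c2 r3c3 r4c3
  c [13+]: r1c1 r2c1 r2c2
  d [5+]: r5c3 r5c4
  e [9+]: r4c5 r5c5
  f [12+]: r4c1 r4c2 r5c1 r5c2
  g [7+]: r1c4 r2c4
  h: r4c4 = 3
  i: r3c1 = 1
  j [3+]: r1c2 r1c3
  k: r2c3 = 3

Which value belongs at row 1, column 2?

Cage k is a single given cell, which forces r2c3 = 3.
I is a freebie, leaving r3c1 = 1.
Cage h is given; hence r4c4 = 3.
Cage c has sum 13, so r1c1 = 4.
Row 2 already has 3, leaving r2c1 = 5.
Cage c has sum 13, leaving r2c2 = 4.
Row 2 now contains 5; hence r2c4 = 2.
Row 2 already has 2, leaving r2c5 = 1.
Column 4 already has 2; hence r3c4 = 4.
Column 1 already has 5, so r4c1 = 2.
Column 1 now contains 2; hence r5c1 = 3.
Column 4 already has 4, which forces r5c4 = 1.
Column 4 already has 2; hence r1c4 = 5.
Cage b has sum 9; hence r3c2 = 3.
Row 3 now contains 3, leaving r3c5 = 2.
Cage f has sum 12, leaving r4c2 = 5.
Row 4 now contains 5, leaving r4c5 = 4.
Cage f has sum 12, leaving r5c2 = 2.
1 is placed in row 5; hence r5c3 = 4.
Column 5 already has 4, so r5c5 = 5.
2 is placed in column 2; hence r1c2 = 1.
Cage j needs two cells with sum 3, leaving r1c3 = 2.
2 is placed in column 5, leaving r1c5 = 3.
Row 3 already has 2, which forces r3c3 = 5.
Row 4 already has 4, which forces r4c3 = 1.
Filled in: 4 1 2 5 3 / 5 4 3 2 1 / 1 3 5 4 2 / 2 5 1 3 4 / 3 2 4 1 5.

1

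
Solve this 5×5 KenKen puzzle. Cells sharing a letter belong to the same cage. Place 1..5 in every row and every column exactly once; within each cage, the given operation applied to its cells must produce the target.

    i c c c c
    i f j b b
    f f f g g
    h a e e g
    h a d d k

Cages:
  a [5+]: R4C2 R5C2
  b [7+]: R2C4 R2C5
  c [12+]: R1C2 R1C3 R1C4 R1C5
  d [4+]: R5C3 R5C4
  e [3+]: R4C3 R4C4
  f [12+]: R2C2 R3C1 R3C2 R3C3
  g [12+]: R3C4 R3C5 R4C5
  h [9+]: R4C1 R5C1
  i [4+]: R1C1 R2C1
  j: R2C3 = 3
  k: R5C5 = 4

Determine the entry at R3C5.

3

Cage j is given, which forces R2C3 = 3.
Column 3 now contains 3, leaving R5C3 = 1.
Row 5 already has 1; hence R5C4 = 3.
Cage k is a single given cell; hence R5C5 = 4.
Cage i needs two cells with sum 4; hence R1C1 = 3.
Row 2 now contains 3; hence R2C1 = 1.
Cage h's pair has sum 9; hence R4C1 = 4.
Cage a's pair has sum 5, which forces R4C2 = 3.
Column 3 already has 1, leaving R4C3 = 2.
Cage e needs two cells with sum 3, leaving R4C4 = 1.
Row 4 now contains 3, leaving R4C5 = 5.
Row 5 now contains 4, which forces R5C1 = 5.
Row 5 now contains 4, which forces R5C2 = 2.
Cage b's pair has sum 7, so R2C4 = 5.
Column 5 now contains 5; hence R2C5 = 2.
Column 1 already has 5, leaving R3C1 = 2.
Cage f needs sum 12, so R3C2 = 1.
Column 4 already has 5, leaving R3C4 = 4.
Column 5 now contains 2, which forces R3C5 = 3.
Column 4 already has 4, which forces R1C4 = 2.
Column 5 now contains 2, so R1C5 = 1.
5 is placed in row 2, which forces R2C2 = 4.
Row 3 now contains 4; hence R3C3 = 5.
Column 2 now contains 4; hence R1C2 = 5.
Column 3 already has 5, which forces R1C3 = 4.
The full grid is 3 5 4 2 1 / 1 4 3 5 2 / 2 1 5 4 3 / 4 3 2 1 5 / 5 2 1 3 4.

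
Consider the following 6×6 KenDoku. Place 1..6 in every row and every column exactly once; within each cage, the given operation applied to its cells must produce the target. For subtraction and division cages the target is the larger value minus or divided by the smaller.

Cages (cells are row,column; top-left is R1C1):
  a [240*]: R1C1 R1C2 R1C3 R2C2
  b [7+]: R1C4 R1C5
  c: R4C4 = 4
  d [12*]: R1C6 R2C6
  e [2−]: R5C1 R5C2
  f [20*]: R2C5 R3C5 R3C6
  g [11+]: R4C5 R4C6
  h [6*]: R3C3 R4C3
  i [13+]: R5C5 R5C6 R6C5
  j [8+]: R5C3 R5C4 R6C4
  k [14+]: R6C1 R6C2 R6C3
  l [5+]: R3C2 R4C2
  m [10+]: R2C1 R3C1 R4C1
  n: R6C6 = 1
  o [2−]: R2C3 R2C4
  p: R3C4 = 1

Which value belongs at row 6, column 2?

3

Cage p is given; hence R3C4 = 1.
Cage c is given, which forces R4C4 = 4.
Cage n is given, so R6C6 = 1.
Row 1 needs a 1, and only R1C5 is open for it.
The two cells of cage b must have sum 7; hence R1C4 = 6.
Column 5 already has 1, leaving R2C5 = 2.
Cage f needs product 20, which forces R3C5 = 5.
The 3 cells of cage f must have product 20, which forces R3C6 = 2.
5 is placed in column 5, which forces R4C5 = 6.
Row 4 now contains 6; hence R4C6 = 5.
Cage i needs sum 13, leaving R5C6 = 6.
The only place for 3 in row 4 is R4C1.
The 3 cells of cage m must have sum 10, leaving R2C1 = 1.
Cage m has sum 10; hence R3C1 = 6.
6 is placed in row 3, which forces R3C3 = 3.
Column 3 already has 3, so R5C3 = 1.
Column 1 now contains 6, leaving R6C1 = 5.
Row 6 already has 5, leaving R6C3 = 6.
Column 3 already has 3, leaving R2C3 = 5.
Cage o needs two cells with difference 2, leaving R2C4 = 3.
Row 2 now contains 3, which forces R2C6 = 4.
Row 3 already has 3; hence R3C2 = 4.
Cage l needs two cells with sum 5; hence R4C2 = 1.
Column 3 already has 1, leaving R4C3 = 2.
Column 2 already has 4, so R5C2 = 2.
Cage j needs sum 8; hence R5C4 = 5.
Row 6 now contains 6; hence R6C2 = 3.
Cage j has sum 8, which forces R6C4 = 2.
Row 6 already has 3, so R6C5 = 4.
The 4 cells of cage a must have product 240, which forces R1C1 = 2.
Column 2 already has 3, which forces R1C2 = 5.
Column 3 already has 2; hence R1C3 = 4.
Column 6 already has 4; hence R1C6 = 3.
Row 2 now contains 4, which forces R2C2 = 6.
2 is placed in row 5, so R5C1 = 4.
4 is placed in column 5, leaving R5C5 = 3.
The full grid is 2 5 4 6 1 3 / 1 6 5 3 2 4 / 6 4 3 1 5 2 / 3 1 2 4 6 5 / 4 2 1 5 3 6 / 5 3 6 2 4 1.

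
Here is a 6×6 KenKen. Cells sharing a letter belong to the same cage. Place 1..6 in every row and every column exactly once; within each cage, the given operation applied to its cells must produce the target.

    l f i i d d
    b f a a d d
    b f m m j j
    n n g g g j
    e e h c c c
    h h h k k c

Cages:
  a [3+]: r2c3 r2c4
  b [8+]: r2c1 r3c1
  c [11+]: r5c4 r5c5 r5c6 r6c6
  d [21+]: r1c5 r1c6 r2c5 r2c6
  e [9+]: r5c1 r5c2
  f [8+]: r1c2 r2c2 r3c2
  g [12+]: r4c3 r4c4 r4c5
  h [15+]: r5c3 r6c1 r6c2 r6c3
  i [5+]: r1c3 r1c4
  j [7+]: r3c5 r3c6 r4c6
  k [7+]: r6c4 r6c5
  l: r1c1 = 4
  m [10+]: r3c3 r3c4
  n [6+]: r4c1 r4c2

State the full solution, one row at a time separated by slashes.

4 1 2 3 6 5 / 3 5 1 2 4 6 / 5 2 4 6 3 1 / 2 4 6 1 5 3 / 6 3 5 4 1 2 / 1 6 3 5 2 4

Cage l is given, leaving r1c1 = 4.
The only place for 1 in row 1 is r1c2.
Cage f has sum 8, which forces r2c2 = 5.
The 3 cells of cage f must have sum 8, so r3c2 = 2.
Column 2 already has 5; hence r4c2 = 4.
5 is placed in row 2, which forces r2c1 = 3.
The two cells of cage b must have sum 8, leaving r3c1 = 5.
Row 3 already has 5, leaving r3c6 = 1.
Cage n's pair has sum 6, which forces r4c1 = 2.
Column 6 already has 1, which forces r4c6 = 3.
3 is placed in column 1; hence r5c1 = 6.
Row 5 now contains 6; hence r5c2 = 3.
6 is placed in column 1, leaving r6c1 = 1.
Column 2 now contains 3, leaving r6c2 = 6.
Row 3 already has 1, so r3c5 = 3.
The 4 cells of cage h must have sum 15, so r5c3 = 5.
Cage c needs sum 11, so r5c6 = 2.
Cage h needs sum 15, leaving r6c3 = 3.
Cage c needs sum 11, which forces r6c6 = 4.
Column 3 already has 3, which forces r1c3 = 2.
Cage i needs two cells with sum 5, which forces r1c4 = 3.
Cage d needs sum 21, so r1c5 = 6.
Cage d needs sum 21, which forces r1c6 = 5.
Column 3 now contains 2, so r2c3 = 1.
Row 2 already has 1, so r2c4 = 2.
Cage d needs sum 21, leaving r2c5 = 4.
Column 6 now contains 4, which forces r2c6 = 6.
Column 3 already has 1, so r4c3 = 6.
Column 5 now contains 4, which forces r5c5 = 1.
Column 4 already has 2, so r6c4 = 5.
5 is placed in row 6, leaving r6c5 = 2.
Column 3 already has 6, leaving r3c3 = 4.
Cage m's pair has sum 10; hence r3c4 = 6.
Column 4 now contains 5, leaving r4c4 = 1.
Column 5 already has 1, leaving r4c5 = 5.
1 is placed in row 5, so r5c4 = 4.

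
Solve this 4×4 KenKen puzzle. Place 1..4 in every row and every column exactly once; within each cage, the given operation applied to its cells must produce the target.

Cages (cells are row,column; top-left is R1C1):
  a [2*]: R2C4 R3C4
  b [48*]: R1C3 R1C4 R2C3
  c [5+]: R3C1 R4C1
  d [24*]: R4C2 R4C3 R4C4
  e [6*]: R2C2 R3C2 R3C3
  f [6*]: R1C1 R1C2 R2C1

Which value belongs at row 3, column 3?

Cage b has product 48, leaving R1C3 = 3.
Cage b has product 48; hence R1C4 = 4.
Cage b has product 48, which forces R2C3 = 4.
Column 3 already has 4, so R4C3 = 2.
Row 4 now contains 2, which forces R4C4 = 3.
Cage f needs product 6, so R2C1 = 3.
Row 2 now contains 3; hence R2C2 = 2.
Row 2 already has 2, so R2C4 = 1.
Column 2 already has 2, leaving R3C2 = 3.
2 is placed in column 3; hence R3C3 = 1.
Column 4 now contains 1; hence R3C4 = 2.
3 is placed in row 4, so R4C2 = 4.
Cage f has product 6, leaving R1C1 = 2.
Column 2 already has 2, which forces R1C2 = 1.
1 is placed in row 3, so R3C1 = 4.
Row 4 already has 4, leaving R4C1 = 1.
Completed grid: 2 1 3 4 / 3 2 4 1 / 4 3 1 2 / 1 4 2 3.

1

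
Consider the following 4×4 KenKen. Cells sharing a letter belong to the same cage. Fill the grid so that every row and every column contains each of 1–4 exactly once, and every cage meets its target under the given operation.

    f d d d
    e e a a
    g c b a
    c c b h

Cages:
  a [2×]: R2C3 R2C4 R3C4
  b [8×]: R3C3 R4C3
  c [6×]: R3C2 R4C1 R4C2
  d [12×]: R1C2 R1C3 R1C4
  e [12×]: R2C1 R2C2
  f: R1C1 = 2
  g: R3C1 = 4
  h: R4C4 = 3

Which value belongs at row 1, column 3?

3

F is a freebie, leaving R1C1 = 2.
The 3 cells of cage a must have product 2; hence R2C3 = 1.
Cage a needs product 2, so R2C4 = 2.
Cage g is given; hence R3C1 = 4.
4 is placed in row 3, which forces R3C3 = 2.
Cage a needs product 2, so R3C4 = 1.
2 is placed in column 3, so R4C3 = 4.
Cage h is a single given cell, leaving R4C4 = 3.
Cage d has product 12, leaving R1C2 = 1.
Column 3 already has 4, which forces R1C3 = 3.
3 is placed in column 4; hence R1C4 = 4.
4 is placed in column 1, leaving R2C1 = 3.
Cage e's pair has product 12, which forces R2C2 = 4.
Row 3 now contains 1; hence R3C2 = 3.
Row 4 now contains 3; hence R4C1 = 1.
Cage c has product 6, which forces R4C2 = 2.
The full grid is 2 1 3 4 / 3 4 1 2 / 4 3 2 1 / 1 2 4 3.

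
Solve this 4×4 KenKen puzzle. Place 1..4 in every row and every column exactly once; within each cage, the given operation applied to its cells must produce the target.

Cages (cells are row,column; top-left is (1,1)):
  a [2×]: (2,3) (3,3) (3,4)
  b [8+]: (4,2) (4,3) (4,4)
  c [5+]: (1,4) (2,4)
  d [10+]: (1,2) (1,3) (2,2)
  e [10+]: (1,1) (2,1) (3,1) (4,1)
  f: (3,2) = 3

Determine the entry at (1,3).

The 3 cells of cage a must have product 2, so (2,3) = 1.
F is a freebie, leaving (3,2) = 3.
Cage a needs product 2, leaving (3,3) = 2.
The 3 cells of cage a must have product 2, which forces (3,4) = 1.
Cage d has sum 10, leaving (1,2) = 2.
Cage d has sum 10, leaving (1,3) = 4.
Row 1 already has 2, so (1,4) = 3.
Column 2 already has 3; hence (2,2) = 4.
Column 4 now contains 3, which forces (2,4) = 2.
1 is placed in row 3; hence (3,1) = 4.
Cage b has sum 8, which forces (4,2) = 1.
4 is placed in column 3; hence (4,3) = 3.
Column 4 now contains 3; hence (4,4) = 4.
3 is placed in row 1, which forces (1,1) = 1.
2 is placed in row 2, so (2,1) = 3.
Row 4 already has 3, so (4,1) = 2.
Completed grid: 1 2 4 3 / 3 4 1 2 / 4 3 2 1 / 2 1 3 4.

4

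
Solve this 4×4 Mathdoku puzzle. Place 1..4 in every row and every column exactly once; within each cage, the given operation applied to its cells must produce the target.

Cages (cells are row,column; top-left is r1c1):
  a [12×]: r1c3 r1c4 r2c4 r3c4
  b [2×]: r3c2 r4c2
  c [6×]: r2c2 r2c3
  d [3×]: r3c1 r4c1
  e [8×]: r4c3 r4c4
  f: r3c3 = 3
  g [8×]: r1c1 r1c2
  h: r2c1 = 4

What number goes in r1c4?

3

Cage h is a single given cell, so r2c1 = 4.
Cage f is a single given cell; hence r3c3 = 3.
Column 1 now contains 4; hence r1c1 = 2.
The two cells of cage g must have product 8, so r1c2 = 4.
Row 1 already has 2, so r1c3 = 1.
Row 1 now contains 1, which forces r1c4 = 3.
The two cells of cage c must have product 6; hence r2c2 = 3.
Column 3 now contains 3, so r2c3 = 2.
2 is placed in row 2; hence r2c4 = 1.
3 is placed in row 3; hence r3c1 = 1.
Row 3 already has 1, so r3c2 = 2.
Row 3 now contains 2, which forces r3c4 = 4.
Cage d needs two cells with product 3, leaving r4c1 = 3.
Column 2 already has 2, so r4c2 = 1.
2 is placed in column 3, leaving r4c3 = 4.
Column 4 now contains 4; hence r4c4 = 2.
Completed grid: 2 4 1 3 / 4 3 2 1 / 1 2 3 4 / 3 1 4 2.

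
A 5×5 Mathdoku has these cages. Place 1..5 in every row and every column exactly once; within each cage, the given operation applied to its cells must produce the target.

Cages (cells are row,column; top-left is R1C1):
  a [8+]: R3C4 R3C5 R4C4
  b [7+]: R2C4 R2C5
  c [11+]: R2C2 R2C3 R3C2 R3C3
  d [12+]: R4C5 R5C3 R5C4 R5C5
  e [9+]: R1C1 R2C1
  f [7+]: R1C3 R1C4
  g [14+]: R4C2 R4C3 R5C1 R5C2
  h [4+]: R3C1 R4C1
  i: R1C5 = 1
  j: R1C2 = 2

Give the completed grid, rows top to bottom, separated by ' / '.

5 2 4 3 1 / 4 1 3 2 5 / 1 5 2 4 3 / 3 4 5 1 2 / 2 3 1 5 4

Cage j is a single given cell; hence R1C2 = 2.
I is a freebie, leaving R1C5 = 1.
Row 1 needs a 5, and only R1C1 is open for it.
5 is placed in column 1, so R2C1 = 4.
In column 1, 2 can only go at R5C1, so R5C1 = 2.
In column 2, 1 can only go at R2C2, so R2C2 = 1.
1 is placed in row 2, which forces R2C3 = 3.
Column 3 now contains 3, so R1C3 = 4.
Cage f needs two cells with sum 7, leaving R1C4 = 3.
4 is placed in column 3, which forces R3C3 = 2.
4 is placed in column 3; hence R4C3 = 5.
Column 3 now contains 5; hence R5C3 = 1.
The 4 cells of cage c must have sum 11, which forces R3C2 = 5.
5 is placed in row 3, so R3C5 = 3.
Row 3 now contains 3; hence R3C1 = 1.
1 is placed in row 3; hence R3C4 = 4.
Cage h's pair has sum 4; hence R4C1 = 3.
Row 4 already has 3; hence R4C2 = 4.
Column 4 now contains 4, which forces R4C4 = 1.
The 4 cells of cage d must have sum 12, so R4C5 = 2.
Column 2 already has 4; hence R5C2 = 3.
Column 4 now contains 4, leaving R5C4 = 5.
Row 5 already has 5, leaving R5C5 = 4.
5 is placed in column 4, so R2C4 = 2.
2 is placed in column 5, so R2C5 = 5.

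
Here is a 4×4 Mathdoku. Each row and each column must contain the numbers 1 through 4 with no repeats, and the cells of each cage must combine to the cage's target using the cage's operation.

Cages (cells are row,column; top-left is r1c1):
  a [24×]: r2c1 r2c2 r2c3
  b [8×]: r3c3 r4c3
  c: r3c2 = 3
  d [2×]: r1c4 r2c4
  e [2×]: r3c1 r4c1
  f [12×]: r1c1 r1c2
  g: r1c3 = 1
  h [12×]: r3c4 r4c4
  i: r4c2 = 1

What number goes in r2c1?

4

Cage g is a single given cell, so r1c3 = 1.
Row 1 now contains 1, leaving r1c4 = 2.
Column 4 now contains 2; hence r2c4 = 1.
C is a freebie, which forces r3c2 = 3.
Row 3 now contains 3, so r3c4 = 4.
I is a freebie, so r4c2 = 1.
4 is placed in column 4, leaving r4c4 = 3.
Cage f's pair has product 12; hence r1c1 = 3.
Column 2 already has 3, leaving r1c2 = 4.
Column 2 already has 4; hence r2c2 = 2.
Cage e needs two cells with product 2, which forces r3c1 = 1.
Row 3 now contains 4, so r3c3 = 2.
Row 4 now contains 1, so r4c1 = 2.
Cage b needs two cells with product 8; hence r4c3 = 4.
Row 2 already has 2, leaving r2c1 = 4.
Column 3 already has 4, so r2c3 = 3.
Filled in: 3 4 1 2 / 4 2 3 1 / 1 3 2 4 / 2 1 4 3.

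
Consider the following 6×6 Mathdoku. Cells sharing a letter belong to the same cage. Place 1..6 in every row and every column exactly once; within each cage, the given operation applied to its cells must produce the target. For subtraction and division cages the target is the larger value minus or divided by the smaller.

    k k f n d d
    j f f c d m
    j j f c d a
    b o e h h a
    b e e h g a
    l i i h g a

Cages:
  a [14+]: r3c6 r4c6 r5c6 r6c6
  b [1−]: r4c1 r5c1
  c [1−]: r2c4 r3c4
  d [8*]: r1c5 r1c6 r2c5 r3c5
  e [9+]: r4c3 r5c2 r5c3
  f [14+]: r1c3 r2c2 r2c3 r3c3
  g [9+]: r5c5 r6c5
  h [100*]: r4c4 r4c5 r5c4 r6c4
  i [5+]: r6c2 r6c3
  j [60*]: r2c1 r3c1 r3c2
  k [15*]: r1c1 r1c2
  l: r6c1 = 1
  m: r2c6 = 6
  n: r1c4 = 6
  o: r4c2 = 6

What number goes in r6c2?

Cage n is given, so r1c4 = 6.
Cage d needs product 8, so r1c6 = 1.
Cage m is given, leaving r2c6 = 6.
Cage o is a single given cell, leaving r4c2 = 6.
The 4 cells of cage h must have product 100, leaving r4c5 = 5.
L is a freebie, so r6c1 = 1.
The only place for 6 in row 6 is r6c5.
Column 5 now contains 6; hence r5c5 = 3.
Row 5 needs a 6, and only r5c3 is open for it.
Row 3 needs a 6, and only r3c1 is open for it.
The only place for 1 in column 2 is r5c2.
The 3 cells of cage e must have sum 9, so r4c3 = 2.
Cage h needs product 100; hence r4c4 = 1.
Column 3 now contains 2, so r6c3 = 3.
Cage f has sum 14; hence r2c2 = 4.
Row 6 already has 3; hence r6c2 = 2.
Cage j has product 60, so r2c1 = 2.
2 is placed in row 2, leaving r2c5 = 1.
Column 2 now contains 2, which forces r3c2 = 5.
Cage k's pair has product 15, so r1c1 = 5.
5 is placed in column 2, leaving r1c2 = 3.
Cage f needs sum 14; hence r1c3 = 4.
Row 1 already has 4; hence r1c5 = 2.
Row 2 already has 1; hence r2c3 = 5.
5 is placed in row 2, leaving r2c4 = 3.
Cage f has sum 14, which forces r3c3 = 1.
2 is placed in column 5, so r3c5 = 4.
Column 1 already has 5, so r5c1 = 4.
4 is placed in row 5, leaving r5c4 = 5.
Row 5 already has 5, which forces r5c6 = 2.
Column 4 already has 5, leaving r6c4 = 4.
4 is placed in row 6, which forces r6c6 = 5.
4 is placed in row 3, which forces r3c4 = 2.
2 is placed in column 6, which forces r3c6 = 3.
Column 1 already has 4; hence r4c1 = 3.
Cage a has sum 14, which forces r4c6 = 4.
The full grid is 5 3 4 6 2 1 / 2 4 5 3 1 6 / 6 5 1 2 4 3 / 3 6 2 1 5 4 / 4 1 6 5 3 2 / 1 2 3 4 6 5.

2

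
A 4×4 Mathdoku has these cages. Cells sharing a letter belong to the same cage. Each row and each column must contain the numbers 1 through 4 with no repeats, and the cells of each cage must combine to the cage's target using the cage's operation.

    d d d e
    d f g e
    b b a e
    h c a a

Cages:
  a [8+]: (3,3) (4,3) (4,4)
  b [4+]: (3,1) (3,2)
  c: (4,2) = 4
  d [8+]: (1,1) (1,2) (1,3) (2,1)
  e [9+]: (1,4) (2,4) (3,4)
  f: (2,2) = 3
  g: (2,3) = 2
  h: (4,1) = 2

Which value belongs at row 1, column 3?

1

Cage f is a single given cell, leaving (2,2) = 3.
G is a freebie, which forces (2,3) = 2.
Row 2 already has 2, which forces (2,4) = 4.
Column 2 now contains 3, which forces (3,2) = 1.
H is a freebie, so (4,1) = 2.
Cage c is a single given cell, leaving (4,2) = 4.
Cage d needs sum 8, which forces (1,1) = 4.
Column 2 already has 4; hence (1,2) = 2.
Cage d has sum 8, which forces (1,3) = 1.
Row 1 now contains 2, leaving (1,4) = 3.
Row 2 already has 2, which forces (2,1) = 1.
Row 3 now contains 1, leaving (3,1) = 3.
Cage a has sum 8, leaving (3,3) = 4.
3 is placed in column 4, leaving (3,4) = 2.
Column 3 already has 1, leaving (4,3) = 3.
3 is placed in column 4, so (4,4) = 1.
The full grid is 4 2 1 3 / 1 3 2 4 / 3 1 4 2 / 2 4 3 1.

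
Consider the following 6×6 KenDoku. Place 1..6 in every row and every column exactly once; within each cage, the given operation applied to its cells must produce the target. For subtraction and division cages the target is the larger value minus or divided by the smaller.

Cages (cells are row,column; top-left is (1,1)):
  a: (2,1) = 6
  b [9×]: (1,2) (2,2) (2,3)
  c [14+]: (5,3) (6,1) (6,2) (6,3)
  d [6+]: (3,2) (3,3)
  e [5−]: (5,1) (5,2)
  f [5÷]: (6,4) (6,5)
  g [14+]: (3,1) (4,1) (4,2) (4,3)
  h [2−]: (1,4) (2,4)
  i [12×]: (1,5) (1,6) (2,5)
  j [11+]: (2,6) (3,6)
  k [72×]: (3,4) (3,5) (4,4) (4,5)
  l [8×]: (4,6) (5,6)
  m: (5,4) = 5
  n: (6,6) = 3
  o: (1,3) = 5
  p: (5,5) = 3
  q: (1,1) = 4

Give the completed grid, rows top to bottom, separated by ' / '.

Cage q is a single given cell; hence (1,1) = 4.
Cage b needs product 9, which forces (1,2) = 3.
Cage o is a single given cell, so (1,3) = 5.
Cage a is given; hence (2,1) = 6.
Cage b has product 9; hence (2,2) = 1.
Cage b has product 9, which forces (2,3) = 3.
Row 2 already has 6, leaving (2,6) = 5.
Column 6 now contains 5, leaving (3,6) = 6.
6 is placed in column 1, so (5,1) = 1.
1 is placed in column 2, leaving (5,2) = 6.
Cage m is a single given cell, leaving (5,4) = 5.
Cage p is given, so (5,5) = 3.
Column 4 already has 5, which forces (6,4) = 1.
Row 6 already has 1, which forces (6,5) = 5.
Cage n is a single given cell, leaving (6,6) = 3.
Cage i has product 12, leaving (1,5) = 6.
Cage i needs product 12, so (1,6) = 1.
Cage h's pair has difference 2, which forces (2,4) = 4.
The 3 cells of cage i must have product 12; hence (2,5) = 2.
Column 4 now contains 4, which forces (3,4) = 3.
Cage c needs sum 14, so (5,3) = 2.
2 is placed in row 5, which forces (5,6) = 4.
3 is placed in row 6; hence (6,1) = 2.
Cage c has sum 14; hence (6,2) = 4.
Cage c needs sum 14; hence (6,3) = 6.
Row 1 now contains 6, leaving (1,4) = 2.
2 is placed in column 1; hence (3,1) = 5.
5 is placed in row 3, which forces (3,2) = 2.
The 4 cells of cage g must have sum 14; hence (4,1) = 3.
Column 2 now contains 2, which forces (4,2) = 5.
Cage k needs product 72; hence (4,4) = 6.
Column 6 now contains 4; hence (4,6) = 2.
The two cells of cage d must have sum 6, so (3,3) = 4.
Row 3 already has 4, leaving (3,5) = 1.
Cage g needs sum 14, leaving (4,3) = 1.
Column 5 now contains 1, which forces (4,5) = 4.

4 3 5 2 6 1 / 6 1 3 4 2 5 / 5 2 4 3 1 6 / 3 5 1 6 4 2 / 1 6 2 5 3 4 / 2 4 6 1 5 3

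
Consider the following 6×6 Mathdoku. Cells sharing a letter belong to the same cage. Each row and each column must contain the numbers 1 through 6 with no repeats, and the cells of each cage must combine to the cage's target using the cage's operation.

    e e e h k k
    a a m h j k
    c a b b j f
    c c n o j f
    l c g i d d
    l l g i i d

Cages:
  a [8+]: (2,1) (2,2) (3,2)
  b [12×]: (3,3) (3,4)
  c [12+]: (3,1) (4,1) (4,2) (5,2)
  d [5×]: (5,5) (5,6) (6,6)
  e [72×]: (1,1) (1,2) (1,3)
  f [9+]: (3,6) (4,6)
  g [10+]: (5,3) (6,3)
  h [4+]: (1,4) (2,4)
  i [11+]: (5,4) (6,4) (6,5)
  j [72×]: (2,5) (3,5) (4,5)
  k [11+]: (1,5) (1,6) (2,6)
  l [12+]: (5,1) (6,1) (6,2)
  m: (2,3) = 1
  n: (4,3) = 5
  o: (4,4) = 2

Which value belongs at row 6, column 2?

3

Cage m is given, which forces (2,3) = 1.
1 is placed in row 2, so (2,4) = 3.
N is a freebie, leaving (4,3) = 5.
Cage o is a single given cell, which forces (4,4) = 2.
The 3 cells of cage d must have product 5; hence (5,5) = 1.
The 3 cells of cage d must have product 5, so (5,6) = 5.
Cage d has product 5; hence (6,6) = 1.
Column 4 now contains 3, which forces (1,4) = 1.
The 3 cells of cage i must have sum 11, which forces (5,4) = 4.
Cage i needs sum 11; hence (6,4) = 5.
The 3 cells of cage i must have sum 11, leaving (6,5) = 2.
Cage b's pair has product 12, which forces (3,3) = 2.
4 is placed in column 4, which forces (3,4) = 6.
Row 3 already has 6; hence (3,6) = 3.
Column 6 already has 3; hence (4,6) = 6.
Row 5 now contains 4; hence (5,3) = 6.
Cage g needs two cells with sum 10, leaving (6,3) = 4.
Column 3 already has 4; hence (1,3) = 3.
Cage k has sum 11, which forces (1,5) = 5.
Cage j needs product 72, which forces (2,5) = 6.
2 is placed in row 3, leaving (3,2) = 1.
Row 3 already has 3; hence (3,5) = 4.
1 is placed in column 2; hence (4,2) = 4.
Cage j needs product 72, leaving (4,5) = 3.
Cage l has sum 12, which forces (5,1) = 3.
3 is placed in row 5, leaving (5,2) = 2.
Row 6 already has 4, leaving (6,1) = 6.
Cage l needs sum 12, leaving (6,2) = 3.
Column 1 already has 6, which forces (1,1) = 4.
Column 2 already has 4, leaving (1,2) = 6.
Row 1 now contains 4, so (1,6) = 2.
Cage a needs sum 8, so (2,1) = 2.
Column 2 already has 2, so (2,2) = 5.
Column 6 now contains 2, so (2,6) = 4.
Row 3 now contains 4; hence (3,1) = 5.
3 is placed in row 4, leaving (4,1) = 1.
Filled in: 4 6 3 1 5 2 / 2 5 1 3 6 4 / 5 1 2 6 4 3 / 1 4 5 2 3 6 / 3 2 6 4 1 5 / 6 3 4 5 2 1.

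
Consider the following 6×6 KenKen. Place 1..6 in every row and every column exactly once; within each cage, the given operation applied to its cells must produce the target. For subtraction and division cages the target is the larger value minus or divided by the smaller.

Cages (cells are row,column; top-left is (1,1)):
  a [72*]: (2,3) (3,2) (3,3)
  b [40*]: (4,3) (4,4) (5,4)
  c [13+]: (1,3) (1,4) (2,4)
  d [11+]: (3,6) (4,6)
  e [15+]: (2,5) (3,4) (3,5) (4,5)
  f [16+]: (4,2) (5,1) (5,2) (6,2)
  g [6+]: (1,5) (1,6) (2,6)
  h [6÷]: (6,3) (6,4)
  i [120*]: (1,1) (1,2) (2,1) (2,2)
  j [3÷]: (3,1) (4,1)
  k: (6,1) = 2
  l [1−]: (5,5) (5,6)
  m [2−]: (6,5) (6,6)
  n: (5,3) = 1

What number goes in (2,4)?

5

Cage n is a single given cell, so (5,3) = 1.
K is a freebie, leaving (6,1) = 2.
1 is placed in column 3, which forces (6,3) = 6.
Row 6 already has 6, which forces (6,4) = 1.
The 3 cells of cage a must have product 72, so (3,2) = 6.
Row 3 now contains 6, which forces (3,6) = 5.
Column 6 already has 5, which forces (4,6) = 6.
Column 6 already has 5, leaving (6,6) = 3.
3 is placed in row 6, leaving (6,5) = 5.
Cage e needs sum 15, so (2,5) = 6.
5 is placed in column 5, so (5,5) = 3.
5 is placed in row 6, leaving (6,2) = 4.
Column 5 now contains 3; hence (1,5) = 1.
Cage g needs sum 6; hence (1,6) = 4.
The 3 cells of cage g must have sum 6, so (2,6) = 1.
Column 6 now contains 4; hence (5,6) = 2.
Cage i needs product 120, so (2,1) = 4.
Row 2 already has 4; hence (2,3) = 3.
3 is placed in column 3, leaving (3,3) = 4.
Cage e needs sum 15, so (3,4) = 3.
Row 3 already has 4, so (3,5) = 2.
2 is placed in column 5; hence (4,5) = 4.
4 is placed in column 1; hence (5,1) = 6.
Row 5 now contains 2, leaving (5,2) = 5.
5 is placed in row 5, which forces (5,4) = 4.
Cage i needs product 120, so (1,1) = 5.
Cage i has product 120, leaving (1,2) = 3.
5 is placed in row 1, which forces (1,3) = 2.
Column 4 now contains 3, which forces (1,4) = 6.
5 is placed in column 2, leaving (2,2) = 2.
2 is placed in row 2, leaving (2,4) = 5.
Row 3 already has 3, which forces (3,1) = 1.
Cage j needs two cells with quotient 3, which forces (4,1) = 3.
Cage f needs sum 16; hence (4,2) = 1.
Column 3 already has 2; hence (4,3) = 5.
Column 4 already has 5, so (4,4) = 2.
Completed grid: 5 3 2 6 1 4 / 4 2 3 5 6 1 / 1 6 4 3 2 5 / 3 1 5 2 4 6 / 6 5 1 4 3 2 / 2 4 6 1 5 3.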